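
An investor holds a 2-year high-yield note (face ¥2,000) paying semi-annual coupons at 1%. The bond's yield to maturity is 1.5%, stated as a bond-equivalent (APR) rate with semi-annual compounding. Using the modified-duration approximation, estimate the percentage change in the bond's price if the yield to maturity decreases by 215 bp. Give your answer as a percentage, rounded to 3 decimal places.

+4.236%

Periodic yield y = 0.0075. Modified duration first:
  t   CF        PV=CF/(1+0.0075)^t    t·PV
  1        10.00         9.9256         9.9256
  2        10.00         9.8517        19.7033
  3        10.00         9.7783        29.3350
  4     2,010.00     1,950.8139     7,803.2555
  Σ                  1,980.3694     7,862.2194
P = 1,980.3694; D_Mac = 3.97008 half-year periods = 1.98504 yrs; D_mod = 1.98504/(1+0.0075) = 1.97026 yrs.
ΔP/P ≈ -D_mod · Δy = -1.97026 × (-0.0215) = +0.042361 = +4.2361%.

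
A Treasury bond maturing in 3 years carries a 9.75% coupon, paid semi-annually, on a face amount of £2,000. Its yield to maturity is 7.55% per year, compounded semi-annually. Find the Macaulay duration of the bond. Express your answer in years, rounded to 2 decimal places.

Periodic yield y = 0.03775. Discount each cash flow and weight by its period:
  t   CF        PV=CF/(1+0.03775)^t    t·PV
  1        97.50        93.9533        93.9533
  2        97.50        90.5355       181.0711
  3        97.50        87.2422       261.7265
  4        97.50        84.0686       336.2743
  5        97.50        81.0104       405.0521
  6     2,097.50     1,679.3666    10,076.1997
  Σ                  2,116.1766    11,354.2769
Price P = Σ PV = 2,116.1766.
Macaulay duration = Σ(t·PV) / P = 11,354.2769 / 2,116.1766 = 5.36547 half-year periods.
In years: 5.36547 / 2 = 2.68273 years.

2.68 years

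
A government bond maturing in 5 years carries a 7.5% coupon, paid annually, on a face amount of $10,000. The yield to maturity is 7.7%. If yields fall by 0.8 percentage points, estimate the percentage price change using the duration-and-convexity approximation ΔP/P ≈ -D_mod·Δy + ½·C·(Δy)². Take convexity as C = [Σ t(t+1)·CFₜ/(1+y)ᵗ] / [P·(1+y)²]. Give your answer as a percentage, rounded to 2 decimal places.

+3.30%

With y = 0.077:
  t   CF        PV=CF/(1+0.077)^t    t·PV        t(t+1)·PV
  1       750.00       696.3788       696.3788       1,392.7577
  2       750.00       646.5913     1,293.1826       3,879.5478
  3       750.00       600.3633     1,801.0900       7,204.3599
  4       750.00       557.4404     2,229.7616      11,148.8082
  5    10,750.00     7,418.7365    37,093.6826     222,562.0959
  Σ                  9,919.5104    43,114.0957     246,187.5695
P = 9,919.5104; D_Mac = 4.34639 yrs; D_mod = 4.03565 yrs; C = 21.39659.
Duration effect: -4.03565 × (-0.008) = +0.032285
Convexity effect: 0.5 × 21.39659 × (-0.008)² = +0.0006847
ΔP/P ≈ +0.032285 + 0.0006847 = +0.032970 = +3.2970%.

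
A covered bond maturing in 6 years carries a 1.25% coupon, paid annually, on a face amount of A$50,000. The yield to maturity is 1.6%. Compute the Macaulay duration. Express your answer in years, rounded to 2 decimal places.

Periodic yield y = 0.016. Discount each cash flow and weight by its year:
  t   CF        PV=CF/(1+0.016)^t    t·PV
  1       625.00       615.1575       615.1575
  2       625.00       605.4700     1,210.9399
  3       625.00       595.9350     1,787.8050
  4       625.00       586.5502     2,346.2008
  5       625.00       577.3132     2,886.5659
  6    50,625.00    46,025.9529   276,155.7173
  Σ                 49,006.3787   285,002.3864
Price P = Σ PV = 49,006.3787.
Macaulay duration = Σ(t·PV) / P = 285,002.3864 / 49,006.3787 = 5.81562 years.

5.82 years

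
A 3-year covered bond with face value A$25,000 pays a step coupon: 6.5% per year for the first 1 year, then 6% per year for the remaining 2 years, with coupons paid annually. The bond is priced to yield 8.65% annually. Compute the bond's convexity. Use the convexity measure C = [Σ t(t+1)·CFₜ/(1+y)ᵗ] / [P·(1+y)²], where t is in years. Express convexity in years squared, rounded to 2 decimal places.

With y = 0.0865:
  t   CF        PV=CF/(1+0.0865)^t    t·PV        t(t+1)·PV
  1     1,625.00     1,495.6282     1,495.6282       2,991.2563
  2     1,500.00     1,270.6671     2,541.3343       7,624.0028
  3    26,500.00    20,661.2542    61,983.7627     247,935.0510
  Σ                 23,427.5495    66,020.7252     258,550.3101
P = 23,427.5495.
Convexity = Σ t(t+1)·PV / [P·(1+y)²] = 258,550.3101 / (23,427.5495 × 1.180482) = 9.34886.

9.35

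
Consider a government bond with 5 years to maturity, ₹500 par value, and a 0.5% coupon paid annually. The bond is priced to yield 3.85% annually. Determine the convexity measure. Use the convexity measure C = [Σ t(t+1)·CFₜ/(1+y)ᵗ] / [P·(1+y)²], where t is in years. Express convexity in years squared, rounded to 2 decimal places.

27.41

With y = 0.0385:
  t   CF        PV=CF/(1+0.0385)^t    t·PV        t(t+1)·PV
  1         2.50         2.4073         2.4073           4.8146
  2         2.50         2.3181         4.6361          13.9084
  3         2.50         2.2321         6.6964          26.7856
  4         2.50         2.1494         8.5975          42.9877
  5       502.50       416.0098     2,080.0490      12,480.2940
  Σ                    425.1167     2,102.3864      12,568.7904
P = 425.1167.
Convexity = Σ t(t+1)·PV / [P·(1+y)²] = 12,568.7904 / (425.1167 × 1.078482) = 27.41399.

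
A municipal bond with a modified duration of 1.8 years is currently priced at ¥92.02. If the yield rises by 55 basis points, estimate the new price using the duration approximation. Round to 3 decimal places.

Duration approximation: ΔP/P ≈ -D_mod · Δy = -1.8 × (+0.0055) = -0.009900.
New price ≈ 92.02 × (1 - 0.009900) = 91.109002.

¥91.109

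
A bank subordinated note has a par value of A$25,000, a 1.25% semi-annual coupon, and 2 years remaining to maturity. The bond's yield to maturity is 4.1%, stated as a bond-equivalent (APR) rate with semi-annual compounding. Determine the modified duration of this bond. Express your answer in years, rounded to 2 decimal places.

Periodic yield y = 0.0205. First find Macaulay duration:
  t   CF        PV=CF/(1+0.0205)^t    t·PV
  1       156.25       153.1112       153.1112
  2       156.25       150.0355       300.0710
  3       156.25       147.0216       441.0647
  4    25,156.25    23,194.9727    92,779.8908
  Σ                 23,645.1410    93,674.1377
P = 23,645.1410; Macaulay duration = 93,674.1377 / 23,645.1410 = 3.96167 half-year periods = 1.98083 years.
Modified duration = D_Mac / (1 + y) = 1.98083 / 1.0205 = 1.94104 years.

1.94 years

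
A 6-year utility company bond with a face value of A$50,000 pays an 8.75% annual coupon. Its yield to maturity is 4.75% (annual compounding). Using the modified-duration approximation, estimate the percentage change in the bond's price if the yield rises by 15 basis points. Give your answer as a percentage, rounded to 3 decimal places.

-0.719%

Periodic yield y = 0.0475. Modified duration first:
  t   CF        PV=CF/(1+0.0475)^t    t·PV
  1     4,375.00     4,176.6110     4,176.6110
  2     4,375.00     3,987.2181     7,974.4362
  3     4,375.00     3,806.4135    11,419.2404
  4     4,375.00     3,633.8076    14,535.2305
  5     4,375.00     3,469.0288    17,345.1438
  6    54,375.00    41,159.9729   246,959.8374
  Σ                 60,233.0518   302,410.4993
P = 60,233.0518; D_Mac = 5.02067 yrs; D_mod = 5.02067/(1+0.0475) = 4.79301 yrs.
ΔP/P ≈ -D_mod · Δy = -4.79301 × (+0.0015) = -0.007190 = -0.7190%.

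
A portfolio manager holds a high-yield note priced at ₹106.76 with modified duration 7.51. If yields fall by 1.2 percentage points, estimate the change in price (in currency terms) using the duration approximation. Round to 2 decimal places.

Duration approximation: ΔP/P ≈ -D_mod · Δy = -7.51 × (-0.012) = +0.090120.
ΔP ≈ 106.76 × (+0.090120) = +9.6212112.

+₹9.62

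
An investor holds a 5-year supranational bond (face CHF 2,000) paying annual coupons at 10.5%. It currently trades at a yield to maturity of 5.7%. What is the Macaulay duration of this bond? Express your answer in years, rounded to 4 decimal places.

4.2181 years

Periodic yield y = 0.057. Discount each cash flow and weight by its year:
  t   CF        PV=CF/(1+0.057)^t    t·PV
  1       210.00       198.6755       198.6755
  2       210.00       187.9617       375.9234
  3       210.00       177.8256       533.4769
  4       210.00       168.2362       672.9446
  5     2,210.00     1,675.0097     8,375.0487
  Σ                  2,407.7087    10,156.0691
Price P = Σ PV = 2,407.7087.
Macaulay duration = Σ(t·PV) / P = 10,156.0691 / 2,407.7087 = 4.21815 years.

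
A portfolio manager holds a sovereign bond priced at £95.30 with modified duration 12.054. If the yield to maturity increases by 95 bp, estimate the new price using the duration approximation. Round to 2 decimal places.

Duration approximation: ΔP/P ≈ -D_mod · Δy = -12.054 × (+0.0095) = -0.114513.
New price ≈ 95.30 × (1 - 0.114513) = 84.3869111.

£84.39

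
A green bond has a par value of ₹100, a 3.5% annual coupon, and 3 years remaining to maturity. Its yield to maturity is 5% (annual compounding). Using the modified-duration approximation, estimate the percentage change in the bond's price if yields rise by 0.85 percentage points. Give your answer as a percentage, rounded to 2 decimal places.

Periodic yield y = 0.05. Modified duration first:
  t   CF        PV=CF/(1+0.05)^t    t·PV
  1         3.50         3.3333         3.3333
  2         3.50         3.1746         6.3492
  3       103.50        89.4072       268.2216
  Σ                     95.9151       277.9041
P = 95.9151; D_Mac = 2.89740 yrs; D_mod = 2.89740/(1+0.05) = 2.75942 yrs.
ΔP/P ≈ -D_mod · Δy = -2.75942 × (+0.0085) = -0.023455 = -2.3455%.

-2.35%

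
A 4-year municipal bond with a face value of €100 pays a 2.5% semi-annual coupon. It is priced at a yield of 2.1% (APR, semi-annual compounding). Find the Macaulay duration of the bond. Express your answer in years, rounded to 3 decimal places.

Periodic yield y = 0.0105. Discount each cash flow and weight by its period:
  t   CF        PV=CF/(1+0.0105)^t    t·PV
  1         1.25         1.2370         1.2370
  2         1.25         1.2242         2.4483
  3         1.25         1.2114         3.6343
  4         1.25         1.1988         4.7954
  5         1.25         1.1864         5.9320
  6         1.25         1.1741         7.0444
  7         1.25         1.1619         8.1331
  8       101.25        93.1332       745.0655
  Σ                    101.5270       778.2900
Price P = Σ PV = 101.5270.
Macaulay duration = Σ(t·PV) / P = 778.2900 / 101.5270 = 7.66584 half-year periods.
In years: 7.66584 / 2 = 3.83292 years.

3.833 years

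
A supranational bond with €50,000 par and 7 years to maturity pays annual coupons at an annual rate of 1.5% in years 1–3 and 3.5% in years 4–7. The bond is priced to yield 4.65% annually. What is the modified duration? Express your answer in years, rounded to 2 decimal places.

6.28 years

Periodic yield y = 0.0465. First find Macaulay duration:
  t   CF        PV=CF/(1+0.0465)^t    t·PV
  1       750.00       716.6746       716.6746
  2       750.00       684.8300     1,369.6601
  3       750.00       654.4004     1,963.2012
  4     1,750.00     1,459.0868     5,836.3471
  5     1,750.00     1,394.2540     6,971.2698
  6     1,750.00     1,332.3019     7,993.8115
  7    51,750.00    37,647.4639   263,532.2472
  Σ                 43,889.0116   288,383.2115
P = 43,889.0116; Macaulay duration = 288,383.2115 / 43,889.0116 = 6.57074 years.
Modified duration = D_Mac / (1 + y) = 6.57074 / 1.0465 = 6.27878 years.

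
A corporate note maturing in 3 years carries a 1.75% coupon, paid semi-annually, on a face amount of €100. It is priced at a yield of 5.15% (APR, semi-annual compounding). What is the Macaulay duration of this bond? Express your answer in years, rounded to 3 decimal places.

2.932 years

Periodic yield y = 0.02575. Discount each cash flow and weight by its period:
  t   CF        PV=CF/(1+0.02575)^t    t·PV
  1        0.875         0.8530         0.8530
  2        0.875         0.8316         1.6632
  3        0.875         0.8107         2.4322
  4        0.875         0.7904         3.1616
  5        0.875         0.7705         3.8527
  6      100.875        86.6033       519.6197
  Σ                     90.6596       531.5826
Price P = Σ PV = 90.6596.
Macaulay duration = Σ(t·PV) / P = 531.5826 / 90.6596 = 5.86350 half-year periods.
In years: 5.86350 / 2 = 2.93175 years.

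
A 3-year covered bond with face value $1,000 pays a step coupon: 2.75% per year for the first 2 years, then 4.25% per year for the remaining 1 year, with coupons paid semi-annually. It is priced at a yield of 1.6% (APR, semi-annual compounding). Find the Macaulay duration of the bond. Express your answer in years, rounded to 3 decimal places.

2.900 years

Periodic yield y = 0.008. Discount each cash flow and weight by its period:
  t   CF        PV=CF/(1+0.008)^t    t·PV
  1        13.75        13.6409        13.6409
  2        13.75        13.5326        27.0652
  3        13.75        13.4252        40.2756
  4        13.75        13.3187        53.2746
  5        21.25        20.4200       102.1001
  6     1,021.25       973.5738     5,841.4428
  Σ                  1,047.9112     6,077.7993
Price P = Σ PV = 1,047.9112.
Macaulay duration = Σ(t·PV) / P = 6,077.7993 / 1,047.9112 = 5.79992 half-year periods.
In years: 5.79992 / 2 = 2.89996 years.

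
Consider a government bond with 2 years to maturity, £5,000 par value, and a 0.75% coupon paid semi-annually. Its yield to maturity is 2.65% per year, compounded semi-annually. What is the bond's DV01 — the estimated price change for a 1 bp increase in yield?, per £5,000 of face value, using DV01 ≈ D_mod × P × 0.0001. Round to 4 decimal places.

Periodic yield y = 0.01325.
  t   CF        PV=CF/(1+0.01325)^t    t·PV
  1        18.75        18.5048        18.5048
  2        18.75        18.2628        36.5257
  3        18.75        18.0240        54.0720
  4     5,018.75     4,761.3391    19,045.3564
  Σ                  4,816.1308    19,154.4589
P = 4,816.1308; D_Mac = 3.97715 half-year periods = 1.98857 yrs; D_mod = 1.96257 yrs.
DV01 ≈ 1.96257 × 4,816.1308 × 0.0001 = 0.945199.

£0.9452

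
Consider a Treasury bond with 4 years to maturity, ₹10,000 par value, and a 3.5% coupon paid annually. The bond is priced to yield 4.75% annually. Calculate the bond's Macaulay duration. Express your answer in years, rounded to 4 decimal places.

Periodic yield y = 0.0475. Discount each cash flow and weight by its year:
  t   CF        PV=CF/(1+0.0475)^t    t·PV
  1       350.00       334.1289       334.1289
  2       350.00       318.9774       637.9549
  3       350.00       304.5131       913.5392
  4    10,350.00     8,596.5506    34,386.2024
  Σ                  9,554.1700    36,271.8254
Price P = Σ PV = 9,554.1700.
Macaulay duration = Σ(t·PV) / P = 36,271.8254 / 9,554.1700 = 3.79644 years.

3.7964 years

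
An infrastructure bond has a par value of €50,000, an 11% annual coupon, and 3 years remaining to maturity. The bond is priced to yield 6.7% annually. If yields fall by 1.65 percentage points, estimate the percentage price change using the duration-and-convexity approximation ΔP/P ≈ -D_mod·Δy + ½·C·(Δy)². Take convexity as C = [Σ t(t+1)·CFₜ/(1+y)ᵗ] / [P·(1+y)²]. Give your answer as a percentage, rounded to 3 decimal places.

With y = 0.067:
  t   CF        PV=CF/(1+0.067)^t    t·PV        t(t+1)·PV
  1     5,500.00     5,154.6392     5,154.6392      10,309.2784
  2     5,500.00     4,830.9646     9,661.9291      28,985.7873
  3    55,500.00    45,687.7452   137,063.2355     548,252.9421
  Σ                 55,673.3489   151,879.8038     587,548.0077
P = 55,673.3489; D_Mac = 2.72805 yrs; D_mod = 2.55675 yrs; C = 9.26973.
Duration effect: -2.55675 × (-0.0165) = +0.042186
Convexity effect: 0.5 × 9.26973 × (-0.0165)² = +0.0012618
ΔP/P ≈ +0.042186 + 0.0012618 = +0.043448 = +4.3448%.

+4.345%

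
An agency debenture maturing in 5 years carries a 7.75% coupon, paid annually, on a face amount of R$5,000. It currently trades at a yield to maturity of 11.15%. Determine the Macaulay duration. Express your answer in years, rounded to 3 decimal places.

4.279 years

Periodic yield y = 0.1115. Discount each cash flow and weight by its year:
  t   CF        PV=CF/(1+0.1115)^t    t·PV
  1       387.50       348.6280       348.6280
  2       387.50       313.6554       627.3108
  3       387.50       282.1911       846.5733
  4       387.50       253.8831     1,015.5325
  5     5,387.50     3,175.7035    15,878.5175
  Σ                  4,374.0611    18,716.5621
Price P = Σ PV = 4,374.0611.
Macaulay duration = Σ(t·PV) / P = 18,716.5621 / 4,374.0611 = 4.27899 years.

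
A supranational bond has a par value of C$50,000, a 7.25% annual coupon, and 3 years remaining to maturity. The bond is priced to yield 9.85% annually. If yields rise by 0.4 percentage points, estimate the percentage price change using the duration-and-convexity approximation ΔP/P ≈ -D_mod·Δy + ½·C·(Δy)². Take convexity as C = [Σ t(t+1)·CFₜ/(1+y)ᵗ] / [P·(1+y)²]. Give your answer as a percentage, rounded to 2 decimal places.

With y = 0.0985:
  t   CF        PV=CF/(1+0.0985)^t    t·PV        t(t+1)·PV
  1     3,625.00     3,299.9545     3,299.9545       6,599.9090
  2     3,625.00     3,004.0551     6,008.1101      18,024.3304
  3    53,625.00    40,454.5264   121,363.5792     485,454.3170
  Σ                 46,758.5360   130,671.6438     510,078.5563
P = 46,758.5360; D_Mac = 2.79461 yrs; D_mod = 2.54402 yrs; C = 9.04016.
Duration effect: -2.54402 × (+0.004) = -0.010176
Convexity effect: 0.5 × 9.04016 × (0.004)² = +0.0000723
ΔP/P ≈ -0.010176 + 0.0000723 = -0.010104 = -1.0104%.

-1.01%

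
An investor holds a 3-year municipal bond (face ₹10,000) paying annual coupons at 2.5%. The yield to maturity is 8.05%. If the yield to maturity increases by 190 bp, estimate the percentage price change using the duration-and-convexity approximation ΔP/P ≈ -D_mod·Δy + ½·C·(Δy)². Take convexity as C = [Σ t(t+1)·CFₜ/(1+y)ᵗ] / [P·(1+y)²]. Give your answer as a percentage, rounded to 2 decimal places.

-4.96%

With y = 0.0805:
  t   CF        PV=CF/(1+0.0805)^t    t·PV        t(t+1)·PV
  1       250.00       231.3744       231.3744         462.7487
  2       250.00       214.1364       428.2728       1,284.8183
  3    10,250.00     8,125.4898    24,376.4695      97,505.8781
  Σ                  8,571.0006    25,036.1167      99,253.4451
P = 8,571.0006; D_Mac = 2.92103 yrs; D_mod = 2.70340 yrs; C = 9.91892.
Duration effect: -2.70340 × (+0.019) = -0.051365
Convexity effect: 0.5 × 9.91892 × (0.019)² = +0.0017904
ΔP/P ≈ -0.051365 + 0.0017904 = -0.049574 = -4.9574%.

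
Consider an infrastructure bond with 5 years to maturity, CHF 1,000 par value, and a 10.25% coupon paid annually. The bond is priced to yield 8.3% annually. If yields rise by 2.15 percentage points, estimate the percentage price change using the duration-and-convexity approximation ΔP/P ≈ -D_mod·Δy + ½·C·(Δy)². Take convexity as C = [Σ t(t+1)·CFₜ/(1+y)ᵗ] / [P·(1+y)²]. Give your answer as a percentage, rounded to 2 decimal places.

With y = 0.083:
  t   CF        PV=CF/(1+0.083)^t    t·PV        t(t+1)·PV
  1       102.50        94.6445        94.6445         189.2890
  2       102.50        87.3910       174.7821         524.3463
  3       102.50        80.6935       242.0805         968.3219
  4       102.50        74.5092       298.0369       1,490.1845
  5     1,102.50       740.0078     3,700.0392      22,200.2349
  Σ                  1,077.2461     4,509.5831      25,372.3766
P = 1,077.2461; D_Mac = 4.18621 yrs; D_mod = 3.86539 yrs; C = 20.08118.
Duration effect: -3.86539 × (+0.0215) = -0.083106
Convexity effect: 0.5 × 20.08118 × (0.0215)² = +0.0046413
ΔP/P ≈ -0.083106 + 0.0046413 = -0.078465 = -7.8465%.

-7.85%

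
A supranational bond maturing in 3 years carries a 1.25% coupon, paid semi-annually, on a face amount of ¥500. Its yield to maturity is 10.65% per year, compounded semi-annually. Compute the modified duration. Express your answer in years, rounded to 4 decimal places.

2.7966 years

Periodic yield y = 0.05325. First find Macaulay duration:
  t   CF        PV=CF/(1+0.05325)^t    t·PV
  1        3.125         2.9670         2.9670
  2        3.125         2.8170         5.6340
  3        3.125         2.6746         8.0237
  4        3.125         2.5394        10.1574
  5        3.125         2.4110        12.0549
  6      503.125       368.5421     2,211.2525
  Σ                    381.9510     2,250.0896
P = 381.9510; Macaulay duration = 2,250.0896 / 381.9510 = 5.89104 half-year periods = 2.94552 years.
Modified duration = D_Mac / (1 + y) = 2.94552 / 1.05325 = 2.79660 years.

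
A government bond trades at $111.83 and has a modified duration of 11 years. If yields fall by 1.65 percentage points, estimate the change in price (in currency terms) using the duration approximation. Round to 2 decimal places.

+$20.30

Duration approximation: ΔP/P ≈ -D_mod · Δy = -11 × (-0.0165) = +0.181500.
ΔP ≈ 111.83 × (+0.181500) = +20.297145.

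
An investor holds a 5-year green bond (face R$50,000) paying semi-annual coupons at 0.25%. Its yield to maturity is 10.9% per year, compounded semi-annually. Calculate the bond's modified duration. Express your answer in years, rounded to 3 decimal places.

4.705 years

Periodic yield y = 0.0545. First find Macaulay duration:
  t   CF        PV=CF/(1+0.0545)^t    t·PV
  1        62.50        59.2698        59.2698
  2        62.50        56.2065       112.4131
  3        62.50        53.3016       159.9048
  4        62.50        50.5468       202.1872
  5        62.50        47.9344       239.6719
  6        62.50        45.4570       272.7418
  7        62.50        43.1076       301.7533
  8        62.50        40.8797       327.0373
  9        62.50        38.7669       348.9018
  10   50,062.50    29,447.3822   294,473.8217
  Σ                 29,882.8524   296,497.7028
P = 29,882.8524; Macaulay duration = 296,497.7028 / 29,882.8524 = 9.92200 half-year periods = 4.96100 years.
Modified duration = D_Mac / (1 + y) = 4.96100 / 1.0545 = 4.70460 years.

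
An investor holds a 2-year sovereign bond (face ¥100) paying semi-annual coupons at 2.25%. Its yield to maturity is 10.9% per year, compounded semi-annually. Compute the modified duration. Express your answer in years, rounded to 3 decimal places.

Periodic yield y = 0.0545. First find Macaulay duration:
  t   CF        PV=CF/(1+0.0545)^t    t·PV
  1        1.125         1.0669         1.0669
  2        1.125         1.0117         2.0234
  3        1.125         0.9594         2.8783
  4      101.125        81.7847       327.1389
  Σ                     84.8227       333.1075
P = 84.8227; Macaulay duration = 333.1075 / 84.8227 = 3.92710 half-year periods = 1.96355 years.
Modified duration = D_Mac / (1 + y) = 1.96355 / 1.0545 = 1.86207 years.

1.862 years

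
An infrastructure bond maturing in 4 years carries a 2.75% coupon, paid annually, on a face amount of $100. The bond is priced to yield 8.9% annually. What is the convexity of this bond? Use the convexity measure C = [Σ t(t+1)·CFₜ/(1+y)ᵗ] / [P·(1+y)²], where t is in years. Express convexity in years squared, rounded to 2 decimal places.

15.86

With y = 0.089:
  t   CF        PV=CF/(1+0.089)^t    t·PV        t(t+1)·PV
  1         2.75         2.5253         2.5253           5.0505
  2         2.75         2.3189         4.6377          13.9132
  3         2.75         2.1294         6.3881          25.5523
  4       102.75        73.0584       292.2337       1,461.1685
  Σ                     80.0319       305.7848       1,505.6846
P = 80.0319.
Convexity = Σ t(t+1)·PV / [P·(1+y)²] = 1,505.6846 / (80.0319 × 1.185921) = 15.86409.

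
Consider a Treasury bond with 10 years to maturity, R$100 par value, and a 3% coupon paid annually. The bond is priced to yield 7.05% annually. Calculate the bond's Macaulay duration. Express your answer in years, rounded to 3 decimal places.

Periodic yield y = 0.0705. Discount each cash flow and weight by its year:
  t   CF        PV=CF/(1+0.0705)^t    t·PV
  1         3.00         2.8024         2.8024
  2         3.00         2.6179         5.2357
  3         3.00         2.4455         7.3364
  4         3.00         2.2844         9.1377
  5         3.00         2.1340        10.6698
  6         3.00         1.9934        11.9606
  7         3.00         1.8621        13.0350
  8         3.00         1.7395        13.9161
  9         3.00         1.6250        14.6246
  10      103.00        52.1159       521.1593
  Σ                     71.6201       609.8777
Price P = Σ PV = 71.6201.
Macaulay duration = Σ(t·PV) / P = 609.8777 / 71.6201 = 8.51545 years.

8.515 years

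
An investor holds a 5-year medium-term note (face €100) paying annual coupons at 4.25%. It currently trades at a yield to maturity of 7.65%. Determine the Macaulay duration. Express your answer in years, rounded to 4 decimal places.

4.5739 years

Periodic yield y = 0.0765. Discount each cash flow and weight by its year:
  t   CF        PV=CF/(1+0.0765)^t    t·PV
  1         4.25         3.9480         3.9480
  2         4.25         3.6674         7.3348
  3         4.25         3.4068        10.2204
  4         4.25         3.1647        12.6588
  5       104.25        72.1117       360.5586
  Σ                     86.2986       394.7207
Price P = Σ PV = 86.2986.
Macaulay duration = Σ(t·PV) / P = 394.7207 / 86.2986 = 4.57389 years.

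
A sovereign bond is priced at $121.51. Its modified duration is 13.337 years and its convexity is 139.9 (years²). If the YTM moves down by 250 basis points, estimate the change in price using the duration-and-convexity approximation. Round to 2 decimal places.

Duration effect: -D_mod·Δy = -13.337 × (-0.025) = +0.333425
Convexity effect: ½·C·(Δy)² = 0.5 × 139.9 × (-0.025)² = +0.04371875
ΔP/P ≈ +0.333425 + 0.04371875 = +0.37714375
ΔP ≈ 121.51 × (+0.37714375) = +45.8267370625.

+$45.83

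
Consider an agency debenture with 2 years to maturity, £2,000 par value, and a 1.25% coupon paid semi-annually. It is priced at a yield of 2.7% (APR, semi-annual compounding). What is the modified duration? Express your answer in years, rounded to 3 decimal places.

Periodic yield y = 0.0135. First find Macaulay duration:
  t   CF        PV=CF/(1+0.0135)^t    t·PV
  1        12.50        12.3335        12.3335
  2        12.50        12.1692        24.3384
  3        12.50        12.0071        36.0214
  4     2,012.50     1,907.3960     7,629.5842
  Σ                  1,943.9059     7,702.2774
P = 1,943.9059; Macaulay duration = 7,702.2774 / 1,943.9059 = 3.96227 half-year periods = 1.98113 years.
Modified duration = D_Mac / (1 + y) = 1.98113 / 1.0135 = 1.95475 years.

1.955 years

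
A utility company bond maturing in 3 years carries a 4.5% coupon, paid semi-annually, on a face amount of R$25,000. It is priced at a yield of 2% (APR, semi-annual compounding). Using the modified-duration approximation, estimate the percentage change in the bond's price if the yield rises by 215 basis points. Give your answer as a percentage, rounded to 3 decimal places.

-6.059%

Periodic yield y = 0.01. Modified duration first:
  t   CF        PV=CF/(1+0.01)^t    t·PV
  1       562.50       556.9307       556.9307
  2       562.50       551.4165     1,102.8331
  3       562.50       545.9570     1,637.8709
  4       562.50       540.5514     2,162.2058
  5       562.50       535.1994     2,675.9972
  6    25,562.50    24,081.0313   144,486.1880
  Σ                 26,811.0864   152,622.0256
P = 26,811.0864; D_Mac = 5.69250 half-year periods = 2.84625 yrs; D_mod = 2.84625/(1+0.01) = 2.81807 yrs.
ΔP/P ≈ -D_mod · Δy = -2.81807 × (+0.0215) = -0.060588 = -6.0588%.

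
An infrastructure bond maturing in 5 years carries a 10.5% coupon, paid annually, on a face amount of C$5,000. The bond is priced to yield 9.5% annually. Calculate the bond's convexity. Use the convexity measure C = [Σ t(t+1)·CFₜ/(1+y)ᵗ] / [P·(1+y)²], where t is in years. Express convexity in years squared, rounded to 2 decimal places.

19.43

With y = 0.095:
  t   CF        PV=CF/(1+0.095)^t    t·PV        t(t+1)·PV
  1       525.00       479.4521       479.4521         958.9041
  2       525.00       437.8558       875.7115       2,627.1345
  3       525.00       399.8683     1,199.6048       4,798.4193
  4       525.00       365.1765     1,460.7060       7,303.5301
  5     5,525.00     3,509.6329    17,548.1643     105,288.9855
  Σ                  5,191.9854    21,563.6387     120,976.9735
P = 5,191.9854.
Convexity = Σ t(t+1)·PV / [P·(1+y)²] = 120,976.9735 / (5,191.9854 × 1.199025) = 19.43305.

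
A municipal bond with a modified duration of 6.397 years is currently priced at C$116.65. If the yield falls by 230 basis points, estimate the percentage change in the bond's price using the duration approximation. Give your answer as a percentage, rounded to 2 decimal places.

+14.71%

Duration approximation: ΔP/P ≈ -D_mod · Δy = -6.397 × (-0.023) = +0.147131.
As a percentage: +14.7131%.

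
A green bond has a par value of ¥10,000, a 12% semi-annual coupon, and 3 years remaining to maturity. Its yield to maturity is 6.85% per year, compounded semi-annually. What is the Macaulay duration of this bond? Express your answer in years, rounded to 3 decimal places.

Periodic yield y = 0.03425. Discount each cash flow and weight by its period:
  t   CF        PV=CF/(1+0.03425)^t    t·PV
  1       600.00       580.1305       580.1305
  2       600.00       560.9191     1,121.8381
  3       600.00       542.3438     1,627.0313
  4       600.00       524.3836     2,097.5346
  5       600.00       507.0183     2,535.0913
  6    10,600.00     8,660.6939    51,964.1632
  Σ                 11,375.4891    59,925.7891
Price P = Σ PV = 11,375.4891.
Macaulay duration = Σ(t·PV) / P = 59,925.7891 / 11,375.4891 = 5.26797 half-year periods.
In years: 5.26797 / 2 = 2.63399 years.

2.634 years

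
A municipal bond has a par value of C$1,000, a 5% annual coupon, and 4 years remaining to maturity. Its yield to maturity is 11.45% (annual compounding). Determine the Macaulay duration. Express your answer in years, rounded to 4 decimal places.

Periodic yield y = 0.1145. Discount each cash flow and weight by its year:
  t   CF        PV=CF/(1+0.1145)^t    t·PV
  1        50.00        44.8632        44.8632
  2        50.00        40.2541        80.5082
  3        50.00        36.1185       108.3555
  4     1,050.00       680.5641     2,722.2562
  Σ                    801.7998     2,955.9831
Price P = Σ PV = 801.7998.
Macaulay duration = Σ(t·PV) / P = 2,955.9831 / 801.7998 = 3.68668 years.

3.6867 years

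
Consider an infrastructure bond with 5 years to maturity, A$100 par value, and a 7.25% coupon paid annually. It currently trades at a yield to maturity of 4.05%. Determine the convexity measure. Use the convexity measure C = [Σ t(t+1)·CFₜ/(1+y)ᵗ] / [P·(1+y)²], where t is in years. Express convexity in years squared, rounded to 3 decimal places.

With y = 0.0405:
  t   CF        PV=CF/(1+0.0405)^t    t·PV        t(t+1)·PV
  1         7.25         6.9678         6.9678          13.9356
  2         7.25         6.6966        13.3932          40.1796
  3         7.25         6.4359        19.3078          77.2312
  4         7.25         6.1854        24.7417         123.7085
  5       107.25        87.9401       439.7004       2,638.2025
  Σ                    114.2258       504.1109       2,893.2575
P = 114.2258.
Convexity = Σ t(t+1)·PV / [P·(1+y)²] = 2,893.2575 / (114.2258 × 1.082640) = 23.39583.

23.396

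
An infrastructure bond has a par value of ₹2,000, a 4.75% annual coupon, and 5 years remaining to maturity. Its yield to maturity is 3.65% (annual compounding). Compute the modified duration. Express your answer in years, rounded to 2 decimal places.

Periodic yield y = 0.0365. First find Macaulay duration:
  t   CF        PV=CF/(1+0.0365)^t    t·PV
  1        95.00        91.6546        91.6546
  2        95.00        88.4270       176.8540
  3        95.00        85.3131       255.9393
  4        95.00        82.3088       329.2353
  5     2,095.00     1,751.2070     8,756.0352
  Σ                  2,098.9106     9,609.7184
P = 2,098.9106; Macaulay duration = 9,609.7184 / 2,098.9106 = 4.57843 years.
Modified duration = D_Mac / (1 + y) = 4.57843 / 1.0365 = 4.41720 years.

4.42 years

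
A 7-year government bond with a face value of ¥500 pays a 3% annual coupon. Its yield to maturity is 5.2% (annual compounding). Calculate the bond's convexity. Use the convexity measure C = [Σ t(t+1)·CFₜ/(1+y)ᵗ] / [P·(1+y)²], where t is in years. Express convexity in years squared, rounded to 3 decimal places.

With y = 0.052:
  t   CF        PV=CF/(1+0.052)^t    t·PV        t(t+1)·PV
  1        15.00        14.2586        14.2586          28.5171
  2        15.00        13.5538        27.1075          81.3226
  3        15.00        12.8838        38.6514         154.6056
  4        15.00        12.2470        48.9878         244.9392
  5        15.00        11.6416        58.2080         349.2479
  6        15.00        11.0662        66.3969         464.7786
  7       515.00       361.1578     2,528.1049      20,224.8392
  Σ                    436.8087     2,781.7151      21,548.2502
P = 436.8087.
Convexity = Σ t(t+1)·PV / [P·(1+y)²] = 21,548.2502 / (436.8087 × 1.106704) = 44.57479.

44.575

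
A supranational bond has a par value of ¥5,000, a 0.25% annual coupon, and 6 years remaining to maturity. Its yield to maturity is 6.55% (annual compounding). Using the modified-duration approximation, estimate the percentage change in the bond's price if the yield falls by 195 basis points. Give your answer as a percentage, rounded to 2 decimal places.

Periodic yield y = 0.0655. Modified duration first:
  t   CF        PV=CF/(1+0.0655)^t    t·PV
  1        12.50        11.7316        11.7316
  2        12.50        11.0104        22.0208
  3        12.50        10.3336        31.0007
  4        12.50         9.6983        38.7933
  5        12.50         9.1021        45.5106
  6     5,012.50     3,425.5764    20,553.4586
  Σ                  3,477.4524    20,702.5155
P = 3,477.4524; D_Mac = 5.95336 yrs; D_mod = 5.95336/(1+0.0655) = 5.58738 yrs.
ΔP/P ≈ -D_mod · Δy = -5.58738 × (-0.0195) = +0.108954 = +10.8954%.

+10.90%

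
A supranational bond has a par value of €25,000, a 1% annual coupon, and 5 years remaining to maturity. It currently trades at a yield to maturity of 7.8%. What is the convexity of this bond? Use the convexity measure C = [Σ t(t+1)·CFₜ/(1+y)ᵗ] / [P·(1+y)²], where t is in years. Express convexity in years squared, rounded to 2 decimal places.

25.01

With y = 0.078:
  t   CF        PV=CF/(1+0.078)^t    t·PV        t(t+1)·PV
  1       250.00       231.9109       231.9109         463.8219
  2       250.00       215.1307       430.2615       1,290.7845
  3       250.00       199.5647       598.6941       2,394.7764
  4       250.00       185.1250       740.4998       3,702.4991
  5    25,250.00    17,344.7314    86,723.6569     520,341.9413
  Σ                 18,176.4627    88,725.0233     528,193.8232
P = 18,176.4627.
Convexity = Σ t(t+1)·PV / [P·(1+y)²] = 528,193.8232 / (18,176.4627 × 1.162084) = 25.00613.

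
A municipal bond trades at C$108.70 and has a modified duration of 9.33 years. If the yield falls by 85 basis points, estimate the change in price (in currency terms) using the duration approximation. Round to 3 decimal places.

+C$8.620

Duration approximation: ΔP/P ≈ -D_mod · Δy = -9.33 × (-0.0085) = +0.079305.
ΔP ≈ 108.70 × (+0.079305) = +8.6204535.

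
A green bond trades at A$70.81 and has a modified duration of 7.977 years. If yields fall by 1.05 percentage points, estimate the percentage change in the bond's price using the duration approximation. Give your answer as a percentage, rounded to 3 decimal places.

+8.376%

Duration approximation: ΔP/P ≈ -D_mod · Δy = -7.977 × (-0.0105) = +0.0837585.
As a percentage: +8.37585%.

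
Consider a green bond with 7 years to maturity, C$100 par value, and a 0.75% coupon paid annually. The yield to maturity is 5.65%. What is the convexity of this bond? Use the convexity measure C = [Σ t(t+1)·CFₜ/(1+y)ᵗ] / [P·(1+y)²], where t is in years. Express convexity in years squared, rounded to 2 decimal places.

With y = 0.0565:
  t   CF        PV=CF/(1+0.0565)^t    t·PV        t(t+1)·PV
  1         0.75         0.7099         0.7099           1.4198
  2         0.75         0.6719         1.3439           4.0316
  3         0.75         0.6360         1.9080           7.6319
  4         0.75         0.6020         2.4079          12.0396
  5         0.75         0.5698         2.8489          17.0937
  6         0.75         0.5393         3.2359          22.6513
  7       100.75        68.5739       480.0170       3,840.1357
  Σ                     72.3028       492.4715       3,905.0036
P = 72.3028.
Convexity = Σ t(t+1)·PV / [P·(1+y)²] = 3,905.0036 / (72.3028 × 1.116192) = 48.38688.

48.39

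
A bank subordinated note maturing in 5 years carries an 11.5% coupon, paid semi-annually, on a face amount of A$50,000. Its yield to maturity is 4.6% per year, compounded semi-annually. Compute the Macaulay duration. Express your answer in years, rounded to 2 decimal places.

Periodic yield y = 0.023. Discount each cash flow and weight by its period:
  t   CF        PV=CF/(1+0.023)^t    t·PV
  1     2,875.00     2,810.3617     2,810.3617
  2     2,875.00     2,747.1766     5,494.3532
  3     2,875.00     2,685.4121     8,056.2364
  4     2,875.00     2,625.0363    10,500.1452
  5     2,875.00     2,566.0179    12,830.0895
  6     2,875.00     2,508.3264    15,049.9583
  7     2,875.00     2,451.9320    17,163.5237
  8     2,875.00     2,396.8054    19,174.4434
  9     2,875.00     2,342.9183    21,086.2648
  10   52,875.00    42,120.5510   421,205.5095
  Σ                 65,254.5377   533,370.8857
Price P = Σ PV = 65,254.5377.
Macaulay duration = Σ(t·PV) / P = 533,370.8857 / 65,254.5377 = 8.17370 half-year periods.
In years: 8.17370 / 2 = 4.08685 years.

4.09 years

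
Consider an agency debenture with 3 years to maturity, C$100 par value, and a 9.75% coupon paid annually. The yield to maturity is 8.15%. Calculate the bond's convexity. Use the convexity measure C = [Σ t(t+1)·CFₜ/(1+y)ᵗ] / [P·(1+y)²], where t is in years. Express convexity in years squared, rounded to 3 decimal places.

9.108

With y = 0.0815:
  t   CF        PV=CF/(1+0.0815)^t    t·PV        t(t+1)·PV
  1         9.75         9.0153         9.0153          18.0305
  2         9.75         8.3359        16.6718          50.0153
  3       109.75        86.7611       260.2832       1,041.1330
  Σ                    104.1122       285.9703       1,109.1788
P = 104.1122.
Convexity = Σ t(t+1)·PV / [P·(1+y)²] = 1,109.1788 / (104.1122 × 1.169642) = 9.10850.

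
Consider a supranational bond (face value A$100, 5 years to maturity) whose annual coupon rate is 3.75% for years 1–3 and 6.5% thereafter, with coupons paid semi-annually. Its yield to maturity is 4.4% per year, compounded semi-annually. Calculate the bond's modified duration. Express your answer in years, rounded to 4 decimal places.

4.4835 years

Periodic yield y = 0.022. First find Macaulay duration:
  t   CF        PV=CF/(1+0.022)^t    t·PV
  1        1.875         1.8346         1.8346
  2        1.875         1.7951         3.5903
  3        1.875         1.7565         5.2695
  4        1.875         1.7187         6.8748
  5        1.875         1.6817         8.4085
  6        1.875         1.6455         9.8730
  7        3.250         2.7908        19.5355
  8        3.250         2.7307        21.8457
  9        3.250         2.6719        24.0474
  10     103.250        83.0579       830.5793
  Σ                    101.6835       931.8585
P = 101.6835; Macaulay duration = 931.8585 / 101.6835 = 9.16430 half-year periods = 4.58215 years.
Modified duration = D_Mac / (1 + y) = 4.58215 / 1.022 = 4.48351 years.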